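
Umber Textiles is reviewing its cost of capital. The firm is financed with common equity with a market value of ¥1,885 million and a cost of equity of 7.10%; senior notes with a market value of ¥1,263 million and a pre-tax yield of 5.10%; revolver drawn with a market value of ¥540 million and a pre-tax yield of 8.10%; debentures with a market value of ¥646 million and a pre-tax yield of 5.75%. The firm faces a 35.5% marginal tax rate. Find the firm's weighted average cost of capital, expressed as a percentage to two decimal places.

Total capital V = 1885 + 1263 + 540 + 646 = 4334.
Equity: weight = 1885/4334 = 0.4349; cost = 7.1%.
Senior notes: weight = 1263/4334 = 0.2914; after-tax cost = 5.1% × (1 − 35.5%) = 3.2895%.
Revolver drawn: weight = 540/4334 = 0.1246; after-tax cost = 8.1% × (1 − 35.5%) = 5.2245%.
Debentures: weight = 646/4334 = 0.1491; after-tax cost = 5.75% × (1 − 35.5%) = 3.7088%.
WACC = 0.4349 × 7.1000% + 0.2914 × 3.2895% + 0.1246 × 5.2245% + 0.1491 × 3.7088% = 5.2504%.

5.25%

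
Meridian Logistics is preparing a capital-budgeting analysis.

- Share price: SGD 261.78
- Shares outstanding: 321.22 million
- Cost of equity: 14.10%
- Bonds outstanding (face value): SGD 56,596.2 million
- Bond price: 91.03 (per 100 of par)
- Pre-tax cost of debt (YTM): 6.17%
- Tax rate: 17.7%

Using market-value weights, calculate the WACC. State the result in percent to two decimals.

10.67%

Market value of equity E = 261.78 × 321.22m = 84088.9716m. Market value of debt D = 56596.2m × 91.03/100 = 51519.52086m.
Total capital V = 84088.9716 + 51519.52086 = 135608.49246.
Equity: weight = 84088.9716/135608.49246 = 0.6201; cost = 14.1%.
Bonds outstanding: weight = 51519.52086/135608.49246 = 0.3799; after-tax cost = 6.17% × (1 − 17.7%) = 5.0779%.
WACC = 0.6201 × 14.1000% + 0.3799 × 5.0779% = 10.6724%.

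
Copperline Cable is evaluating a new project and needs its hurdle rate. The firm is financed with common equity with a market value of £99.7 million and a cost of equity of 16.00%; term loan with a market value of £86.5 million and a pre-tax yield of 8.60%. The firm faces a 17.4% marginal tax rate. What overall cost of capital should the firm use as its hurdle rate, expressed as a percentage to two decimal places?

Total capital V = 99.7 + 86.5 = 186.2.
Equity: weight = 99.7/186.2 = 0.5354; cost = 16%.
Term loan: weight = 86.5/186.2 = 0.4646; after-tax cost = 8.6% × (1 − 17.4%) = 7.1036%.
WACC = 0.5354 × 16.0000% + 0.4646 × 7.1036% = 11.8671%.

11.87%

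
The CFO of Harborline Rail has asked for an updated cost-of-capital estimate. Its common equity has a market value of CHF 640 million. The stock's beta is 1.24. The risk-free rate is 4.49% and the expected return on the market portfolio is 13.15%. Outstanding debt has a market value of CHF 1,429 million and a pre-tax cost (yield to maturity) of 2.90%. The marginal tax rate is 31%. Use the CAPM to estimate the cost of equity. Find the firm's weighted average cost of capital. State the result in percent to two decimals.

Market risk premium = 13.15% − 4.49% = 8.66%.
Cost of equity via CAPM: Re = 4.49% + 1.24 × 8.66% = 15.2284%.
Total capital V = 640 + 1429 = 2069.
Equity: weight = 640/2069 = 0.3093; cost = 15.2284%.
Debt: weight = 1429/2069 = 0.6907; after-tax cost = 2.9% × (1 − 31%) = 2.0010%.
WACC = 0.3093 × 15.2284% + 0.6907 × 2.0010% = 6.0926%.

6.09%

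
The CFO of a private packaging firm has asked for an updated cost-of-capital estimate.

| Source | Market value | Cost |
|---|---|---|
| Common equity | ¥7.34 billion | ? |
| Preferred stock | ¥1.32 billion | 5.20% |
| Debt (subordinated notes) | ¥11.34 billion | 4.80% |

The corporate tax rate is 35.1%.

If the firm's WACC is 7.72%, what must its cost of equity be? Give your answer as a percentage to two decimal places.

Total capital V = 7.34 + 1.32 + 11.34 = 20.
Equity weight = 7.34/20 = 0.3670.
Preferred weight = 1.32/20 = 0.0660.
Subordinated notes weight = 11.34/20 = 0.5670.
Debt contribution = 0.5670 × 4.8% × (1 − 35.1%) = 1.7663%.
Preferred contribution = 0.0660 × 5.2% = 0.3432%.
Required equity contribution = 7.72% − 2.1095% = 5.6105%.
Re = 5.6105% / 0.3670 = 15.2874%.

15.29%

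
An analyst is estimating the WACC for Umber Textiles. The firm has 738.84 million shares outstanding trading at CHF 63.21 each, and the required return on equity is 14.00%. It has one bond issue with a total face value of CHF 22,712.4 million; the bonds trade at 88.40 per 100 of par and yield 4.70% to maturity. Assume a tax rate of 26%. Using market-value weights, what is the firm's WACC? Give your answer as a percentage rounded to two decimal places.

Market value of equity E = 63.21 × 738.84m = 46702.0764m. Market value of debt D = 22712.4m × 88.4/100 = 20077.7616m.
Total capital V = 46702.0764 + 20077.7616 = 66779.838.
Equity: weight = 46702.0764/66779.838 = 0.6993; cost = 14%.
Bonds outstanding: weight = 20077.7616/66779.838 = 0.3007; after-tax cost = 4.7% × (1 − 26%) = 3.4780%.
WACC = 0.6993 × 14.0000% + 0.3007 × 3.4780% = 10.8365%.

10.84%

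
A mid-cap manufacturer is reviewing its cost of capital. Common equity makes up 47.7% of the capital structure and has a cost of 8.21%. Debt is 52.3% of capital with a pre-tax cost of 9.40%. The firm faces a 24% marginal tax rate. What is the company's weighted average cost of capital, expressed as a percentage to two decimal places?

After-tax cost of debt = 9.4% × (1 − 24%) = 7.1440%.
WACC = 0.477 × 8.2100% + 0.523 × 7.1440% = 7.6525%.

7.65%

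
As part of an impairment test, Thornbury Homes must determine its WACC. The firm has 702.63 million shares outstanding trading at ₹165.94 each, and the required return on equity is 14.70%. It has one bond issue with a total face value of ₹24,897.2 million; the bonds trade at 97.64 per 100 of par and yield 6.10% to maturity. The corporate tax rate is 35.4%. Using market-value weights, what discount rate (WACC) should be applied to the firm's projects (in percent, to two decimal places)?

12.84%

Market value of equity E = 165.94 × 702.63m = 116594.4222m. Market value of debt D = 24897.2m × 97.64/100 = 24309.62608m.
Total capital V = 116594.4222 + 24309.62608 = 140904.04828.
Equity: weight = 116594.4222/140904.04828 = 0.8275; cost = 14.7%.
Bonds outstanding: weight = 24309.62608/140904.04828 = 0.1725; after-tax cost = 6.1% × (1 − 35.4%) = 3.9406%.
WACC = 0.8275 × 14.7000% + 0.1725 × 3.9406% = 12.8437%.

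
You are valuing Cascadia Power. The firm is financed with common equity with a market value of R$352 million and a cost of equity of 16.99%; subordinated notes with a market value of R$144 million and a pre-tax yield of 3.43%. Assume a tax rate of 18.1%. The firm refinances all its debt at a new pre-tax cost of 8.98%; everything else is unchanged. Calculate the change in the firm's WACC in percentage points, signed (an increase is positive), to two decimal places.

Current WACC:
Total capital V = 352 + 144 = 496.
Equity: weight = 352/496 = 0.7097; cost = 16.99%.
Subordinated notes: weight = 144/496 = 0.2903; after-tax cost = 3.43% × (1 − 18.1%) = 2.8092%.
WACC = 0.7097 × 16.9900% + 0.2903 × 2.8092% = 12.8730%.
After the change:
Total capital V = 352 + 144 = 496.
Equity: weight = 352/496 = 0.7097; cost = 16.99%.
Subordinated notes: weight = 144/496 = 0.2903; after-tax cost = 8.98% × (1 − 18.1%) = 7.3546%.
WACC = 0.7097 × 16.9900% + 0.2903 × 7.3546% = 14.1926%.
Change in WACC = 14.1926% − 12.8730% = 1.3196 pp.

+1.32 pp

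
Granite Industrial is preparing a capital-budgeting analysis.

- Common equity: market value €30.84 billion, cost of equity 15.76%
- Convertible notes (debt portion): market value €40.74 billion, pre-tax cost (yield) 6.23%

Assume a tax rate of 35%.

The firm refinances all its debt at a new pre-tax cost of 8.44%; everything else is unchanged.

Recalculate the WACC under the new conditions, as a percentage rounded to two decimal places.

After the change:
Total capital V = 30.84 + 40.74 = 71.58.
Equity: weight = 30.84/71.58 = 0.4308; cost = 15.76%.
Convertible notes (debt portion): weight = 40.74/71.58 = 0.5692; after-tax cost = 8.44% × (1 − 35%) = 5.4860%.
WACC = 0.4308 × 15.7600% + 0.5692 × 5.4860% = 9.9125%.

9.91%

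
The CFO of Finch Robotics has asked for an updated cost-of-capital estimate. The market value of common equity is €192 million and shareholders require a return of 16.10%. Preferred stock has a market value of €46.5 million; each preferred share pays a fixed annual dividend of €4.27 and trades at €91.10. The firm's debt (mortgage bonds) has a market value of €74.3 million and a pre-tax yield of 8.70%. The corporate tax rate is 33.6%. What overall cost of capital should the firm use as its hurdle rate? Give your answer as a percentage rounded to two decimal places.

Cost of preferred: Rp = 4.27 / 91.1 = 4.6872%.
Total capital V = 192 + 46.5 + 74.3 = 312.8.
Equity: weight = 192/312.8 = 0.6138; cost = 16.1%.
Preferred: weight = 46.5/312.8 = 0.1487; cost = 4.6872%.
Mortgage bonds: weight = 74.3/312.8 = 0.2375; after-tax cost = 8.7% × (1 − 33.6%) = 5.7768%.
WACC = 0.6138 × 16.1000% + 0.1487 × 4.6872% + 0.2375 × 5.7768% = 11.9513%.

11.95%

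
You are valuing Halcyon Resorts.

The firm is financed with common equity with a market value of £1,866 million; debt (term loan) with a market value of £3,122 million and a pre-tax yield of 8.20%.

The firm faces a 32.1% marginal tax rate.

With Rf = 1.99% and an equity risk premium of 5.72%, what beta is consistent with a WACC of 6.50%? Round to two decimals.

Total capital V = 1866 + 3122 = 4988.
Equity weight = 1866/4988 = 0.3741.
Term loan weight = 3122/4988 = 0.6259.
Debt contribution = 0.6259 × 8.2% × (1 − 32.1%) = 3.4849%.
Required equity contribution = 6.5% − 3.4849% = 3.0151%  ⇒  Re = 8.0597%.
CAPM: 8.0597% = 1.99% + β × 5.72%  ⇒  β = 1.0611.

1.06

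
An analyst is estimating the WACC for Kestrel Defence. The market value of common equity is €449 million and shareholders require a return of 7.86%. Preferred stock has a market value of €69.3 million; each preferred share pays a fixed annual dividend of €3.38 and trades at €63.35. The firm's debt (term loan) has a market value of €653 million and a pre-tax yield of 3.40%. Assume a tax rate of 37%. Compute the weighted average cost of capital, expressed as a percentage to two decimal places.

Cost of preferred: Rp = 3.38 / 63.35 = 5.3354%.
Total capital V = 449 + 69.3 + 653 = 1171.3.
Equity: weight = 449/1171.3 = 0.3833; cost = 7.86%.
Preferred: weight = 69.3/1171.3 = 0.0592; cost = 5.3354%.
Term loan: weight = 653/1171.3 = 0.5575; after-tax cost = 3.4% × (1 − 37%) = 2.1420%.
WACC = 0.3833 × 7.8600% + 0.0592 × 5.3354% + 0.5575 × 2.1420% = 4.5228%.

4.52%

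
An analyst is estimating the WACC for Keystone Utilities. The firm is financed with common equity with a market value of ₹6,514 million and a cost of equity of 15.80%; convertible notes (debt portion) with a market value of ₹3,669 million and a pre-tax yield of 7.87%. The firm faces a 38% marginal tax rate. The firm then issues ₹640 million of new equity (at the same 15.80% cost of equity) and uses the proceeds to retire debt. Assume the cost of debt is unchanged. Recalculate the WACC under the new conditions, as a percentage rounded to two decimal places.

12.55%

After the change:
Total capital V = 7154 + 3029 = 10183.
Equity: weight = 7154/10183 = 0.7025; cost = 15.8%.
Convertible notes (debt portion): weight = 3029/10183 = 0.2975; after-tax cost = 7.87% × (1 − 38%) = 4.8794%.
WACC = 0.7025 × 15.8000% + 0.2975 × 4.8794% = 12.5516%.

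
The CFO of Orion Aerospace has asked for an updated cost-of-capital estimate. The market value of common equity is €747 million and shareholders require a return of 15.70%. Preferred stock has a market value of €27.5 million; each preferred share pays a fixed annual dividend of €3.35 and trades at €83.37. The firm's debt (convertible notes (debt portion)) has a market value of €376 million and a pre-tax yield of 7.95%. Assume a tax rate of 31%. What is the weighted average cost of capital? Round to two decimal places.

12.08%

Cost of preferred: Rp = 3.35 / 83.37 = 4.0182%.
Total capital V = 747 + 27.5 + 376 = 1150.5.
Equity: weight = 747/1150.5 = 0.6493; cost = 15.7%.
Preferred: weight = 27.5/1150.5 = 0.0239; cost = 4.0182%.
Convertible notes (debt portion): weight = 376/1150.5 = 0.3268; after-tax cost = 7.95% × (1 − 31%) = 5.4855%.
WACC = 0.6493 × 15.7000% + 0.0239 × 4.0182% + 0.3268 × 5.4855% = 12.0825%.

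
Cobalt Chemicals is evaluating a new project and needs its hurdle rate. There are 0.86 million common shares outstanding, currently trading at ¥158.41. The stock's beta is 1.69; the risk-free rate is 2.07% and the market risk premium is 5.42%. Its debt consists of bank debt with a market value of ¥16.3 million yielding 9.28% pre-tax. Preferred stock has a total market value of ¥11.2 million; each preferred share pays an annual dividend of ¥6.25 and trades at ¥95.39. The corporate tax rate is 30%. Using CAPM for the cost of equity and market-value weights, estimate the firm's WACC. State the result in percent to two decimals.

Cost of equity via CAPM: Re = 2.07% + 1.69 × 5.42% = 11.2298%.
Cost of preferred: Rp = 6.25 / 95.39 = 6.5520%.
Market value of equity E = 158.41 × 0.86m = 136.2326m.
Total capital V = 136.2326 + 11.2 + 16.3 = 163.7326.
Equity: weight = 136.2326/163.7326 = 0.8320; cost = 11.2298%.
Preferred: weight = 11.2/163.7326 = 0.0684; cost = 6.552%.
Bank debt: weight = 16.3/163.7326 = 0.0996; after-tax cost = 9.28% × (1 − 30%) = 6.4960%.
WACC = 0.8320 × 11.2298% + 0.0684 × 6.5520% + 0.0996 × 6.4960% = 10.4386%.

10.44%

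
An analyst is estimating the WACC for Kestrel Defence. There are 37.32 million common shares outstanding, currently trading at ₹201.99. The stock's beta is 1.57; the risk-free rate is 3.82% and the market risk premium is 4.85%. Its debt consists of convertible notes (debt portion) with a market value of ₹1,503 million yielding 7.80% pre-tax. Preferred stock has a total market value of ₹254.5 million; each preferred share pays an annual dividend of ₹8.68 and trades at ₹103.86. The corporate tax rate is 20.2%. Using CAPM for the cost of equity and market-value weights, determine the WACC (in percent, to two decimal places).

10.51%

Cost of equity via CAPM: Re = 3.82% + 1.57 × 4.85% = 11.4345%.
Cost of preferred: Rp = 8.68 / 103.86 = 8.3574%.
Market value of equity E = 201.99 × 37.32m = 7538.2668m.
Total capital V = 7538.2668 + 254.5 + 1503 = 9295.7668.
Equity: weight = 7538.2668/9295.7668 = 0.8109; cost = 11.4345%.
Preferred: weight = 254.5/9295.7668 = 0.0274; cost = 8.3574%.
Convertible notes (debt portion): weight = 1503/9295.7668 = 0.1617; after-tax cost = 7.8% × (1 − 20.2%) = 6.2244%.
WACC = 0.8109 × 11.4345% + 0.0274 × 8.3574% + 0.1617 × 6.2244% = 10.5079%.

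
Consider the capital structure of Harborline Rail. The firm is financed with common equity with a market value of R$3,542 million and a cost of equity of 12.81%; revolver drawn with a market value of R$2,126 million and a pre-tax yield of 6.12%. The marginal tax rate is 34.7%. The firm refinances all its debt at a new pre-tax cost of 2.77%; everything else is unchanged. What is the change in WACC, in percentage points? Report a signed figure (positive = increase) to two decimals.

Current WACC:
Total capital V = 3542 + 2126 = 5668.
Equity: weight = 3542/5668 = 0.6249; cost = 12.81%.
Revolver drawn: weight = 2126/5668 = 0.3751; after-tax cost = 6.12% × (1 − 34.7%) = 3.9964%.
WACC = 0.6249 × 12.8100% + 0.3751 × 3.9964% = 9.5041%.
After the change:
Total capital V = 3542 + 2126 = 5668.
Equity: weight = 3542/5668 = 0.6249; cost = 12.81%.
Revolver drawn: weight = 2126/5668 = 0.3751; after-tax cost = 2.77% × (1 − 34.7%) = 1.8088%.
WACC = 0.6249 × 12.8100% + 0.3751 × 1.8088% = 8.6836%.
Change in WACC = 8.6836% − 9.5041% = -0.8205 pp.

-0.82 pp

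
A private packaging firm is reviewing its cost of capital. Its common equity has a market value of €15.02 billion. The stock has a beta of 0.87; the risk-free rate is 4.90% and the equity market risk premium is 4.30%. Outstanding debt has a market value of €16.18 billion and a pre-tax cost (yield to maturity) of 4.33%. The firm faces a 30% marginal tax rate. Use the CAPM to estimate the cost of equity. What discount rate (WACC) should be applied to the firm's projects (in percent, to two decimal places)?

Cost of equity via CAPM: Re = 4.9% + 0.87 × 4.3% = 8.6410%.
Total capital V = 15.02 + 16.18 = 31.2.
Equity: weight = 15.02/31.2 = 0.4814; cost = 8.641%.
Debt: weight = 16.18/31.2 = 0.5186; after-tax cost = 4.33% × (1 − 30%) = 3.0310%.
WACC = 0.4814 × 8.6410% + 0.5186 × 3.0310% = 5.7317%.

5.73%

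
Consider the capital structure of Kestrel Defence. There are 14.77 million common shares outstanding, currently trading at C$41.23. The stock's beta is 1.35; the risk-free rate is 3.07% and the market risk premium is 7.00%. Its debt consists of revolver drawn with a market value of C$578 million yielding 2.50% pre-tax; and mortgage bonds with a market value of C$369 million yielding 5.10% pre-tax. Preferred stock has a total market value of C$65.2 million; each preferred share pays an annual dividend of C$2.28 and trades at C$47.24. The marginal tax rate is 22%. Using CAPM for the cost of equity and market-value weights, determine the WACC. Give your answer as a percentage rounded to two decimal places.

6.50%

Cost of equity via CAPM: Re = 3.07% + 1.35 × 7.0% = 12.5200%.
Cost of preferred: Rp = 2.28 / 47.24 = 4.8264%.
Market value of equity E = 41.23 × 14.77m = 608.9671m.
Total capital V = 608.9671 + 65.2 + 578 + 369 = 1621.1671.
Equity: weight = 608.9671/1621.1671 = 0.3756; cost = 12.52%.
Preferred: weight = 65.2/1621.1671 = 0.0402; cost = 4.8264%.
Revolver drawn: weight = 578/1621.1671 = 0.3565; after-tax cost = 2.5% × (1 − 22%) = 1.9500%.
Mortgage bonds: weight = 369/1621.1671 = 0.2276; after-tax cost = 5.1% × (1 − 22%) = 3.9780%.
WACC = 0.3756 × 12.5200% + 0.0402 × 4.8264% + 0.3565 × 1.9500% + 0.2276 × 3.9780% = 6.4977%.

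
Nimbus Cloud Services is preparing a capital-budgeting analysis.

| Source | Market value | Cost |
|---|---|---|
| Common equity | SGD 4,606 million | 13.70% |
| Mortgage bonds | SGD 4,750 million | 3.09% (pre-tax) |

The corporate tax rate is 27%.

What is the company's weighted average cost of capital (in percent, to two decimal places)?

Total capital V = 4606 + 4750 = 9356.
Equity: weight = 4606/9356 = 0.4923; cost = 13.7%.
Mortgage bonds: weight = 4750/9356 = 0.5077; after-tax cost = 3.09% × (1 − 27%) = 2.2557%.
WACC = 0.4923 × 13.7000% + 0.5077 × 2.2557% = 7.8898%.

7.89%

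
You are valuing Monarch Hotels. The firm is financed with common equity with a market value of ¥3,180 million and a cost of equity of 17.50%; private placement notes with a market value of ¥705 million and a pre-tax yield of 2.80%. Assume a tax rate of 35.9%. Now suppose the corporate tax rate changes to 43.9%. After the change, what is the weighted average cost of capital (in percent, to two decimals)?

14.61%

After the change:
Total capital V = 3180 + 705 = 3885.
Equity: weight = 3180/3885 = 0.8185; cost = 17.5%.
Private placement notes: weight = 705/3885 = 0.1815; after-tax cost = 2.8% × (1 − 43.9%) = 1.5708%.
WACC = 0.8185 × 17.5000% + 0.1815 × 1.5708% = 14.6094%.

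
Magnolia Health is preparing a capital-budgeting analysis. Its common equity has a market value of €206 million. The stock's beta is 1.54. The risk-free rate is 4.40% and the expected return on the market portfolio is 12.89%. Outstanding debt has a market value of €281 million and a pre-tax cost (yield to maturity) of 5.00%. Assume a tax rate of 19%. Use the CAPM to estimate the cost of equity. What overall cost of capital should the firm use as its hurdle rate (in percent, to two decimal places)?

Market risk premium = 12.89% − 4.4% = 8.49%.
Cost of equity via CAPM: Re = 4.4% + 1.54 × 8.49% = 17.4746%.
Total capital V = 206 + 281 = 487.
Equity: weight = 206/487 = 0.4230; cost = 17.4746%.
Debt: weight = 281/487 = 0.5770; after-tax cost = 5% × (1 − 19%) = 4.0500%.
WACC = 0.4230 × 17.4746% + 0.5770 × 4.0500% = 9.7286%.

9.73%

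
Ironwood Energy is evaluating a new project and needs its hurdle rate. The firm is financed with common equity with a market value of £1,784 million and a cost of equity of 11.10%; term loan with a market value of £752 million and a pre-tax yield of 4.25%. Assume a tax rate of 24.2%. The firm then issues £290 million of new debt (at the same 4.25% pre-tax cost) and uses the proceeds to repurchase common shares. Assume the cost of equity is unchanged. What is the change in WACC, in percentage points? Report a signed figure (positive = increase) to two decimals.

-0.90 pp

Current WACC:
Total capital V = 1784 + 752 = 2536.
Equity: weight = 1784/2536 = 0.7035; cost = 11.1%.
Term loan: weight = 752/2536 = 0.2965; after-tax cost = 4.25% × (1 − 24.2%) = 3.2215%.
WACC = 0.7035 × 11.1000% + 0.2965 × 3.2215% = 8.7638%.
After the change:
Total capital V = 1494 + 1042 = 2536.
Equity: weight = 1494/2536 = 0.5891; cost = 11.1%.
Term loan: weight = 1042/2536 = 0.4109; after-tax cost = 4.25% × (1 − 24.2%) = 3.2215%.
WACC = 0.5891 × 11.1000% + 0.4109 × 3.2215% = 7.8629%.
Change in WACC = 7.8629% − 8.7638% = -0.9009 pp.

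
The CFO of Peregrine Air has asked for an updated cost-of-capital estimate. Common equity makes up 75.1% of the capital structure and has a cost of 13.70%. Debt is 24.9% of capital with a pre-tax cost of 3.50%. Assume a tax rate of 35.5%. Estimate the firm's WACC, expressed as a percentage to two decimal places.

After-tax cost of debt = 3.5% × (1 − 35.5%) = 2.2575%.
WACC = 0.751 × 13.7000% + 0.249 × 2.2575% = 10.8508%.

10.85%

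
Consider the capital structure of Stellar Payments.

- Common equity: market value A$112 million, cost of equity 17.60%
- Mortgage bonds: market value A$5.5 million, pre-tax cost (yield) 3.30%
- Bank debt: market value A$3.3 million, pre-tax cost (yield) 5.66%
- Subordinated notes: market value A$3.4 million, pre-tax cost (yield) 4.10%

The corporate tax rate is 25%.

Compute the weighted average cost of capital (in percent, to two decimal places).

16.18%

Total capital V = 112 + 5.5 + 3.3 + 3.4 = 124.2.
Equity: weight = 112/124.2 = 0.9018; cost = 17.6%.
Mortgage bonds: weight = 5.5/124.2 = 0.0443; after-tax cost = 3.3% × (1 − 25%) = 2.4750%.
Bank debt: weight = 3.3/124.2 = 0.0266; after-tax cost = 5.66% × (1 − 25%) = 4.2450%.
Subordinated notes: weight = 3.4/124.2 = 0.0274; after-tax cost = 4.1% × (1 − 25%) = 3.0750%.
WACC = 0.9018 × 17.6000% + 0.0443 × 2.4750% + 0.0266 × 4.2450% + 0.0274 × 3.0750% = 16.1777%.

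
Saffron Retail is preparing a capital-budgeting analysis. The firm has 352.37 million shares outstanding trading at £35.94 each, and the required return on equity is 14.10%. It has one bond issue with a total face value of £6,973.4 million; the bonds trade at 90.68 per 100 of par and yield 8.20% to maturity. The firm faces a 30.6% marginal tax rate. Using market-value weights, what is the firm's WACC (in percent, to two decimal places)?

11.30%

Market value of equity E = 35.94 × 352.37m = 12664.1778m. Market value of debt D = 6973.4m × 90.68/100 = 6323.47912m.
Total capital V = 12664.1778 + 6323.47912 = 18987.65692.
Equity: weight = 12664.1778/18987.65692 = 0.6670; cost = 14.1%.
Bonds outstanding: weight = 6323.47912/18987.65692 = 0.3330; after-tax cost = 8.2% × (1 − 30.6%) = 5.6908%.
WACC = 0.6670 × 14.1000% + 0.3330 × 5.6908% = 11.2995%.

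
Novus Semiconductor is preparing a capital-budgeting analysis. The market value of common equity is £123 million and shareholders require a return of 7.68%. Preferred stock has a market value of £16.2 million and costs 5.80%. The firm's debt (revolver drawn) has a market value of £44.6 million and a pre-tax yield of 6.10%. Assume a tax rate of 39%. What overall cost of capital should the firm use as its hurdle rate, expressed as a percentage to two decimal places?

6.55%

Total capital V = 123 + 16.2 + 44.6 = 183.8.
Equity: weight = 123/183.8 = 0.6692; cost = 7.68%.
Preferred: weight = 16.2/183.8 = 0.0881; cost = 5.8%.
Revolver drawn: weight = 44.6/183.8 = 0.2427; after-tax cost = 6.1% × (1 − 39%) = 3.7210%.
WACC = 0.6692 × 7.6800% + 0.0881 × 5.8000% + 0.2427 × 3.7210% = 6.5536%.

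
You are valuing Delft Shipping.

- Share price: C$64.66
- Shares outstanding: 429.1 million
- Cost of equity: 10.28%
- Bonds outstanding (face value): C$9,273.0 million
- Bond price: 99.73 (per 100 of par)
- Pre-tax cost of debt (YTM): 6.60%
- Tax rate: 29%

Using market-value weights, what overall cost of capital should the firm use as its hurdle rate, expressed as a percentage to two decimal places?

Market value of equity E = 64.66 × 429.1m = 27745.606m. Market value of debt D = 9273m × 99.73/100 = 9247.9629m.
Total capital V = 27745.606 + 9247.9629 = 36993.5689.
Equity: weight = 27745.606/36993.5689 = 0.7500; cost = 10.28%.
Bonds outstanding: weight = 9247.9629/36993.5689 = 0.2500; after-tax cost = 6.6% × (1 − 29%) = 4.6860%.
WACC = 0.7500 × 10.2800% + 0.2500 × 4.6860% = 8.8816%.

8.88%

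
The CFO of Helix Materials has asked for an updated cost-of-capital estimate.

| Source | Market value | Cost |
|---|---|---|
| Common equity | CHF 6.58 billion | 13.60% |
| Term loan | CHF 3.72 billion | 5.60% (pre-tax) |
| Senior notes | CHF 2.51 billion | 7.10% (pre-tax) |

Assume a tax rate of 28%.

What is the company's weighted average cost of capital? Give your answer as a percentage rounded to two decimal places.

9.16%

Total capital V = 6.58 + 3.72 + 2.51 = 12.81.
Equity: weight = 6.58/12.81 = 0.5137; cost = 13.6%.
Term loan: weight = 3.72/12.81 = 0.2904; after-tax cost = 5.6% × (1 − 28%) = 4.0320%.
Senior notes: weight = 2.51/12.81 = 0.1959; after-tax cost = 7.1% × (1 − 28%) = 5.1120%.
WACC = 0.5137 × 13.6000% + 0.2904 × 4.0320% + 0.1959 × 5.1120% = 9.1583%.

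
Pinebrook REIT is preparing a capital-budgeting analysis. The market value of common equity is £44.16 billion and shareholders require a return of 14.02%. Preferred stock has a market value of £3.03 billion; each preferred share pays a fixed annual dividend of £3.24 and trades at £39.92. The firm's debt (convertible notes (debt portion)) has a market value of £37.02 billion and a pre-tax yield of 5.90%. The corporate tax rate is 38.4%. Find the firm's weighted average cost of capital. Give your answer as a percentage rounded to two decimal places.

Cost of preferred: Rp = 3.24 / 39.92 = 8.1162%.
Total capital V = 44.16 + 3.03 + 37.02 = 84.21.
Equity: weight = 44.16/84.21 = 0.5244; cost = 14.02%.
Preferred: weight = 3.03/84.21 = 0.0360; cost = 8.1162%.
Convertible notes (debt portion): weight = 37.02/84.21 = 0.4396; after-tax cost = 5.9% × (1 − 38.4%) = 3.6344%.
WACC = 0.5244 × 14.0200% + 0.0360 × 8.1162% + 0.4396 × 3.6344% = 9.2419%.

9.24%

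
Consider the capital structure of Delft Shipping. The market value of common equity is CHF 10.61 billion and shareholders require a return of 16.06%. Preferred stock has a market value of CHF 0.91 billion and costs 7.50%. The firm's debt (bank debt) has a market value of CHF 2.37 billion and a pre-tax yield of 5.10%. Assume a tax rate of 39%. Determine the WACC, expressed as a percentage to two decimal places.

Total capital V = 10.61 + 0.91 + 2.37 = 13.89.
Equity: weight = 10.61/13.89 = 0.7639; cost = 16.06%.
Preferred: weight = 0.91/13.89 = 0.0655; cost = 7.5%.
Bank debt: weight = 2.37/13.89 = 0.1706; after-tax cost = 5.1% × (1 − 39%) = 3.1110%.
WACC = 0.7639 × 16.0600% + 0.0655 × 7.5000% + 0.1706 × 3.1110% = 13.2898%.

13.29%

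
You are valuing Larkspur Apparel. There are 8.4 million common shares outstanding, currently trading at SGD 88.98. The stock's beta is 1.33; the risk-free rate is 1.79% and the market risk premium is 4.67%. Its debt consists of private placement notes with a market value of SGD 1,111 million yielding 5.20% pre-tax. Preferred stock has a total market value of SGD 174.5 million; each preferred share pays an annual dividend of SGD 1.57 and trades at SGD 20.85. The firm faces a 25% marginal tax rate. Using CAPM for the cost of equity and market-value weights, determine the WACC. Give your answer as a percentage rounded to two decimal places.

5.72%

Cost of equity via CAPM: Re = 1.79% + 1.33 × 4.67% = 8.0011%.
Cost of preferred: Rp = 1.57 / 20.85 = 7.5300%.
Market value of equity E = 88.98 × 8.4m = 747.432m.
Total capital V = 747.432 + 174.5 + 1111 = 2032.932.
Equity: weight = 747.432/2032.932 = 0.3677; cost = 8.0011%.
Preferred: weight = 174.5/2032.932 = 0.0858; cost = 7.53%.
Private placement notes: weight = 1111/2032.932 = 0.5465; after-tax cost = 5.2% × (1 − 25%) = 3.9000%.
WACC = 0.3677 × 8.0011% + 0.0858 × 7.5300% + 0.5465 × 3.9000% = 5.7194%.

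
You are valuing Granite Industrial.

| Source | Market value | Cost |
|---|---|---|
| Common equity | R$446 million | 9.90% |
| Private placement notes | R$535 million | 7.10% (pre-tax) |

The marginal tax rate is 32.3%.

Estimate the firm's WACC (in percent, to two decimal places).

7.12%

Total capital V = 446 + 535 = 981.
Equity: weight = 446/981 = 0.4546; cost = 9.9%.
Private placement notes: weight = 535/981 = 0.5454; after-tax cost = 7.1% × (1 − 32.3%) = 4.8067%.
WACC = 0.4546 × 9.9000% + 0.5454 × 4.8067% = 7.1223%.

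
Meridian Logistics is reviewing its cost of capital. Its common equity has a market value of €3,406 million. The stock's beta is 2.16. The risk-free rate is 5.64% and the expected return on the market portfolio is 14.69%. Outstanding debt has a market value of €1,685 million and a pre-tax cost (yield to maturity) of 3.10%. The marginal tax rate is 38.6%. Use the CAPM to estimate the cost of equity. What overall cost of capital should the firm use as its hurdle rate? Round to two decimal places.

Market risk premium = 14.69% − 5.64% = 9.05%.
Cost of equity via CAPM: Re = 5.64% + 2.16 × 9.05% = 25.1880%.
Total capital V = 3406 + 1685 = 5091.
Equity: weight = 3406/5091 = 0.6690; cost = 25.188%.
Debt: weight = 1685/5091 = 0.3310; after-tax cost = 3.1% × (1 − 38.6%) = 1.9034%.
WACC = 0.6690 × 25.1880% + 0.3310 × 1.9034% = 17.4814%.

17.48%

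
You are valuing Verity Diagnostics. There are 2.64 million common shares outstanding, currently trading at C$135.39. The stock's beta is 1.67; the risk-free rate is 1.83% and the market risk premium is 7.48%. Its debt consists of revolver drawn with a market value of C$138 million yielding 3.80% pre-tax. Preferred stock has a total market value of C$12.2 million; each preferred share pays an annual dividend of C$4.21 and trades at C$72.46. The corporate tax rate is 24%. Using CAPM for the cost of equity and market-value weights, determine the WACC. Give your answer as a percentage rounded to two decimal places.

Cost of equity via CAPM: Re = 1.83% + 1.67 × 7.48% = 14.3216%.
Cost of preferred: Rp = 4.21 / 72.46 = 5.8101%.
Market value of equity E = 135.39 × 2.64m = 357.4296m.
Total capital V = 357.4296 + 12.2 + 138 = 507.6296.
Equity: weight = 357.4296/507.6296 = 0.7041; cost = 14.3216%.
Preferred: weight = 12.2/507.6296 = 0.0240; cost = 5.8101%.
Revolver drawn: weight = 138/507.6296 = 0.2719; after-tax cost = 3.8% × (1 − 24%) = 2.8880%.
WACC = 0.7041 × 14.3216% + 0.0240 × 5.8101% + 0.2719 × 2.8880% = 11.0088%.

11.01%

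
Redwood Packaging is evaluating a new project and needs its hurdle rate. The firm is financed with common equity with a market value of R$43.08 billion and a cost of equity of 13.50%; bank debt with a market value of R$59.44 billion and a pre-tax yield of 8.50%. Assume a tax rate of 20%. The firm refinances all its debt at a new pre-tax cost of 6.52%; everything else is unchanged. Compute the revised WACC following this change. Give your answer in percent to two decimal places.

After the change:
Total capital V = 43.08 + 59.44 = 102.52.
Equity: weight = 43.08/102.52 = 0.4202; cost = 13.5%.
Bank debt: weight = 59.44/102.52 = 0.5798; after-tax cost = 6.52% × (1 − 20%) = 5.2160%.
WACC = 0.4202 × 13.5000% + 0.5798 × 5.2160% = 8.6970%.

8.70%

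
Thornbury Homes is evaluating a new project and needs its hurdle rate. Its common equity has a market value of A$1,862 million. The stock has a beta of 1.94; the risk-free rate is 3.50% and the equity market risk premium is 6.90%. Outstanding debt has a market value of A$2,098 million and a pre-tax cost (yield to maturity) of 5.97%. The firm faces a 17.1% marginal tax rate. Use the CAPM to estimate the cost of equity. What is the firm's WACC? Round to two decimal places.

10.56%

Cost of equity via CAPM: Re = 3.5% + 1.94 × 6.9% = 16.8860%.
Total capital V = 1862 + 2098 = 3960.
Equity: weight = 1862/3960 = 0.4702; cost = 16.886%.
Debt: weight = 2098/3960 = 0.5298; after-tax cost = 5.97% × (1 − 17.1%) = 4.9491%.
WACC = 0.4702 × 16.8860% + 0.5298 × 4.9491% = 10.5619%.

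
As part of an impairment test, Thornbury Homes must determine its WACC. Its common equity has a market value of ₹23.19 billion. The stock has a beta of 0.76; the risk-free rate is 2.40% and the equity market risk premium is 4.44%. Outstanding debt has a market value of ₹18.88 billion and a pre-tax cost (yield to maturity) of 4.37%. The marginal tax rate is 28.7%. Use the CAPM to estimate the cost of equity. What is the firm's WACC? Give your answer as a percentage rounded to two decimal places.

Cost of equity via CAPM: Re = 2.4% + 0.76 × 4.44% = 5.7744%.
Total capital V = 23.19 + 18.88 = 42.07.
Equity: weight = 23.19/42.07 = 0.5512; cost = 5.7744%.
Debt: weight = 18.88/42.07 = 0.4488; after-tax cost = 4.37% × (1 − 28.7%) = 3.1158%.
WACC = 0.5512 × 5.7744% + 0.4488 × 3.1158% = 4.5813%.

4.58%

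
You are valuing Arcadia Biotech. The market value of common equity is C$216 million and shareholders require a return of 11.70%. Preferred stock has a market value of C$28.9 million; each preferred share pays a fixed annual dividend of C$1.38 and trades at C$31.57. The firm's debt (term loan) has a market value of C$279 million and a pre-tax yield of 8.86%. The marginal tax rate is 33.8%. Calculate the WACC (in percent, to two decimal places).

Cost of preferred: Rp = 1.38 / 31.57 = 4.3712%.
Total capital V = 216 + 28.9 + 279 = 523.9.
Equity: weight = 216/523.9 = 0.4123; cost = 11.7%.
Preferred: weight = 28.9/523.9 = 0.0552; cost = 4.3712%.
Term loan: weight = 279/523.9 = 0.5325; after-tax cost = 8.86% × (1 − 33.8%) = 5.8653%.
WACC = 0.4123 × 11.7000% + 0.0552 × 4.3712% + 0.5325 × 5.8653% = 8.1885%.

8.19%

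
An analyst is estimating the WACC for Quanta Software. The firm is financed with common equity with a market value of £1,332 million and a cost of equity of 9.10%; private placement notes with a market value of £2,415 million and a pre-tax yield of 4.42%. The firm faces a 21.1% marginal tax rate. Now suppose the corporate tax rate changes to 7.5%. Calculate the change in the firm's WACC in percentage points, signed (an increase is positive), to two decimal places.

+0.39 pp

Current WACC:
Total capital V = 1332 + 2415 = 3747.
Equity: weight = 1332/3747 = 0.3555; cost = 9.1%.
Private placement notes: weight = 2415/3747 = 0.6445; after-tax cost = 4.42% × (1 − 21.1%) = 3.4874%.
WACC = 0.3555 × 9.1000% + 0.6445 × 3.4874% = 5.4826%.
After the change:
Total capital V = 1332 + 2415 = 3747.
Equity: weight = 1332/3747 = 0.3555; cost = 9.1%.
Private placement notes: weight = 2415/3747 = 0.6445; after-tax cost = 4.42% × (1 − 7.5%) = 4.0885%.
WACC = 0.3555 × 9.1000% + 0.6445 × 4.0885% = 5.8700%.
Change in WACC = 5.8700% − 5.4826% = 0.3874 pp.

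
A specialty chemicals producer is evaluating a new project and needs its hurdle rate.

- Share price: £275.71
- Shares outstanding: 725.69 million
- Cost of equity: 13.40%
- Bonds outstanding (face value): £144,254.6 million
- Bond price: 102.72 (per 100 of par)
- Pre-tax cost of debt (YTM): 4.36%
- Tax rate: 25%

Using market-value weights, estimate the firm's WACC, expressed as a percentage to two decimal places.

9.09%

Market value of equity E = 275.71 × 725.69m = 200079.9899m. Market value of debt D = 144254.6m × 102.72/100 = 148178.32512m.
Total capital V = 200079.9899 + 148178.32512 = 348258.31502.
Equity: weight = 200079.9899/348258.31502 = 0.5745; cost = 13.4%.
Bonds outstanding: weight = 148178.32512/348258.31502 = 0.4255; after-tax cost = 4.36% × (1 − 25%) = 3.2700%.
WACC = 0.5745 × 13.4000% + 0.4255 × 3.2700% = 9.0898%.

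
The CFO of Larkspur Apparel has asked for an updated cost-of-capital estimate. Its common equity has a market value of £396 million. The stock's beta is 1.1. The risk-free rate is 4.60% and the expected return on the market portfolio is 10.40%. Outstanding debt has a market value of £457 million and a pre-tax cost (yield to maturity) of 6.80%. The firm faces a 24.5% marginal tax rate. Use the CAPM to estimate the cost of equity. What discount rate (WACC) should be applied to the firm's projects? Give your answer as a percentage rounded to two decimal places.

7.85%

Market risk premium = 10.4% − 4.6% = 5.8%.
Cost of equity via CAPM: Re = 4.6% + 1.1 × 5.8% = 10.9800%.
Total capital V = 396 + 457 = 853.
Equity: weight = 396/853 = 0.4642; cost = 10.98%.
Debt: weight = 457/853 = 0.5358; after-tax cost = 6.8% × (1 − 24.5%) = 5.1340%.
WACC = 0.4642 × 10.9800% + 0.5358 × 5.1340% = 7.8480%.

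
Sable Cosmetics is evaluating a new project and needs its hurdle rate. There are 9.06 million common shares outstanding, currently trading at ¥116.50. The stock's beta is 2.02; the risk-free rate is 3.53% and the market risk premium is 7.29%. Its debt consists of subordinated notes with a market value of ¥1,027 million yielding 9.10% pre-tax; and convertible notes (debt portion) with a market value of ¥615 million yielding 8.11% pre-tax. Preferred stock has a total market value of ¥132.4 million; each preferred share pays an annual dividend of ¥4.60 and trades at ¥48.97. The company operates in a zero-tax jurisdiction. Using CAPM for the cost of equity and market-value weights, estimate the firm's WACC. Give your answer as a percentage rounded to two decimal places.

Cost of equity via CAPM: Re = 3.53% + 2.02 × 7.29% = 18.2558%.
Cost of preferred: Rp = 4.6 / 48.97 = 9.3935%.
Market value of equity E = 116.5 × 9.06m = 1055.49m.
Total capital V = 1055.49 + 132.4 + 1027 + 615 = 2829.89.
Equity: weight = 1055.49/2829.89 = 0.3730; cost = 18.2558%.
Preferred: weight = 132.4/2829.89 = 0.0468; cost = 9.3935%.
Subordinated notes: weight = 1027/2829.89 = 0.3629; after-tax cost = 9.1% × (1 − 0%) = 9.1000%.
Convertible notes (debt portion): weight = 615/2829.89 = 0.2173; after-tax cost = 8.11% × (1 − 0%) = 8.1100%.
WACC = 0.3730 × 18.2558% + 0.0468 × 9.3935% + 0.3629 × 9.1000% + 0.2173 × 8.1100% = 12.3135%.

12.31%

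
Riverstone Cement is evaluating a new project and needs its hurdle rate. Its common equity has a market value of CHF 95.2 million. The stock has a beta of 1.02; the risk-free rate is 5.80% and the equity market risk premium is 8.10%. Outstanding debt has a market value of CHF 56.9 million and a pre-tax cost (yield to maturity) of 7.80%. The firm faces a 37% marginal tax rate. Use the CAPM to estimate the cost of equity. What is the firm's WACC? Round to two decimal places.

10.64%

Cost of equity via CAPM: Re = 5.8% + 1.02 × 8.1% = 14.0620%.
Total capital V = 95.2 + 56.9 = 152.1.
Equity: weight = 95.2/152.1 = 0.6259; cost = 14.062%.
Debt: weight = 56.9/152.1 = 0.3741; after-tax cost = 7.8% × (1 − 37%) = 4.9140%.
WACC = 0.6259 × 14.0620% + 0.3741 × 4.9140% = 10.6398%.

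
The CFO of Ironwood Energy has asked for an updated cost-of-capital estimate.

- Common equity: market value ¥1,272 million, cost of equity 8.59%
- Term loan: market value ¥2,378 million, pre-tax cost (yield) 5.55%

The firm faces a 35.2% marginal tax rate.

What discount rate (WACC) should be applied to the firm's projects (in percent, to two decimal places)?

5.34%

Total capital V = 1272 + 2378 = 3650.
Equity: weight = 1272/3650 = 0.3485; cost = 8.59%.
Term loan: weight = 2378/3650 = 0.6515; after-tax cost = 5.55% × (1 − 35.2%) = 3.5964%.
WACC = 0.3485 × 8.5900% + 0.6515 × 3.5964% = 5.3366%.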